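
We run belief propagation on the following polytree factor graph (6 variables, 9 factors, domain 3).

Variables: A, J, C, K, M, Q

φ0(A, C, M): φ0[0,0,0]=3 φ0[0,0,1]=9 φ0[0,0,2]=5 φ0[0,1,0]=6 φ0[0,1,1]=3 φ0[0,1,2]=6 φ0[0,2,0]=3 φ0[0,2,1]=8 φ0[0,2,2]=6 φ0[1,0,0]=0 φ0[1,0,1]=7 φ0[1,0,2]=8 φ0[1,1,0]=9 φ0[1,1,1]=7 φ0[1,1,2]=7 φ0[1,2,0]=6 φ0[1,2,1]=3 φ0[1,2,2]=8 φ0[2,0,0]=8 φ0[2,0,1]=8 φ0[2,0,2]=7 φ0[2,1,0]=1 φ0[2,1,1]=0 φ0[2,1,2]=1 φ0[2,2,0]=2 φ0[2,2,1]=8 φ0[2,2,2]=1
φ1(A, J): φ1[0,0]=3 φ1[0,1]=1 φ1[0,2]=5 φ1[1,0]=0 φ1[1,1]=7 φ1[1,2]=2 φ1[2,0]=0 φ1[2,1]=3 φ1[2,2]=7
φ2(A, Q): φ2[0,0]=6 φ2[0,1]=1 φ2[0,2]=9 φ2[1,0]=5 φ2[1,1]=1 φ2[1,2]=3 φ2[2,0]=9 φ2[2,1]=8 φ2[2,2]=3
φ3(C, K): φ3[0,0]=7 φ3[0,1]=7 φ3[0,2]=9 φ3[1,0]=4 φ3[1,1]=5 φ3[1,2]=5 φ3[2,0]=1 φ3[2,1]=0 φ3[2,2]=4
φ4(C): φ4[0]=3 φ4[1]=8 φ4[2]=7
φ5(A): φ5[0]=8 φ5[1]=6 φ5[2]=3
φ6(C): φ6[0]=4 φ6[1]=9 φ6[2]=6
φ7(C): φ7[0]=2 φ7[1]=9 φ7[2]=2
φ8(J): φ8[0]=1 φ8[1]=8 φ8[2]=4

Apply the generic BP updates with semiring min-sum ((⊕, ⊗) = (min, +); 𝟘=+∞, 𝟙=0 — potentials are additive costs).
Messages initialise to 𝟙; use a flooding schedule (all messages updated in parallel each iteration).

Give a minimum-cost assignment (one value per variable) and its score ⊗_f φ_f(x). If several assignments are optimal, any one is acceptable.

assignment: (A=2, J=0, C=2, K=1, M=2, Q=2); score = 23

init: all messages = 𝟙 over 3 values
r1 m[φ0→A] = [3, 0, 0]
r1 m[φ0→C] = [0, 0, 1]
r1 m[φ0→M] = [0, 0, 1]
r1 m[φ1→A] = [1, 0, 0]
r1 m[φ1→J] = [0, 1, 2]
r1 m[φ2→A] = [1, 1, 3]
r1 m[φ2→Q] = [5, 1, 3]
r1 m[φ3→C] = [7, 4, 0]
r1 m[φ3→K] = [1, 0, 4]
r1 m[φ4→C] = [3, 8, 7]
r1 m[φ5→A] = [8, 6, 3]
r1 m[φ6→C] = [4, 9, 6]
r1 m[φ7→C] = [2, 9, 2]
r1 m[φ8→J] = [1, 8, 4]
r1 m[A→φ0] = [0, 0, 0]
r1 m[A→φ1] = [0, 0, 0]
r1 m[A→φ2] = [0, 0, 0]
r1 m[A→φ5] = [0, 0, 0]
r1 m[J→φ1] = [0, 0, 0]
r1 m[J→φ8] = [0, 0, 0]
r1 m[C→φ0] = [0, 0, 0]
r1 m[C→φ3] = [0, 0, 0]
r1 m[C→φ4] = [0, 0, 0]
r1 m[C→φ6] = [0, 0, 0]
r1 m[C→φ7] = [0, 0, 0]
r1 m[K→φ3] = [0, 0, 0]
r1 m[M→φ0] = [0, 0, 0]
r1 m[Q→φ2] = [0, 0, 0]
r2 m[φ0→A] = [3, 0, 0]
r2 m[φ0→C] = [0, 0, 1]
r2 m[φ0→M] = [0, 0, 1]
r2 m[φ1→A] = [1, 0, 0]
r2 m[φ1→J] = [0, 1, 2]
r2 m[φ2→A] = [1, 1, 3]
r2 m[φ2→Q] = [5, 1, 3]
r2 m[φ3→C] = [7, 4, 0]
r2 m[φ3→K] = [1, 0, 4]
r2 m[φ4→C] = [3, 8, 7]
r2 m[φ5→A] = [8, 6, 3]
r2 m[φ6→C] = [4, 9, 6]
r2 m[φ7→C] = [2, 9, 2]
r2 m[φ8→J] = [1, 8, 4]
r2 m[A→φ0] = [10, 7, 6]
r2 m[A→φ1] = [12, 7, 6]
r2 m[A→φ2] = [12, 6, 3]
r2 m[A→φ5] = [5, 1, 3]
r2 m[J→φ1] = [1, 8, 4]
r2 m[J→φ8] = [0, 1, 2]
r2 m[C→φ0] = [16, 30, 15]
r2 m[C→φ3] = [9, 26, 16]
r2 m[C→φ4] = [13, 22, 9]
r2 m[C→φ6] = [12, 21, 10]
r2 m[C→φ7] = [14, 21, 14]
r2 m[K→φ3] = [0, 0, 0]
r2 m[M→φ0] = [0, 0, 0]
r2 m[Q→φ2] = [0, 0, 0]
r3 m[φ0→A] = [18, 16, 16]
r3 m[φ0→C] = [7, 6, 7]
r3 m[φ0→M] = [23, 25, 22]
r3 m[φ1→A] = [4, 1, 1]
r3 m[φ1→J] = [6, 9, 9]
r3 m[φ2→A] = [1, 1, 3]
r3 m[φ2→Q] = [11, 7, 6]
r3 m[φ3→C] = [7, 4, 0]
r3 m[φ3→K] = [16, 16, 18]
r3 m[φ4→C] = [3, 8, 7]
r3 m[φ5→A] = [8, 6, 3]
r3 m[φ6→C] = [4, 9, 6]
r3 m[φ7→C] = [2, 9, 2]
r3 m[φ8→J] = [1, 8, 4]
r3 m[A→φ0] = [10, 7, 6]
r3 m[A→φ1] = [12, 7, 6]
r3 m[A→φ2] = [12, 6, 3]
r3 m[A→φ5] = [5, 1, 3]
r3 m[J→φ1] = [1, 8, 4]
r3 m[J→φ8] = [0, 1, 2]
r3 m[C→φ0] = [16, 30, 15]
r3 m[C→φ3] = [9, 26, 16]
r3 m[C→φ4] = [13, 22, 9]
r3 m[C→φ6] = [12, 21, 10]
r3 m[C→φ7] = [14, 21, 14]
r3 m[K→φ3] = [0, 0, 0]
r3 m[M→φ0] = [0, 0, 0]
r3 m[Q→φ2] = [0, 0, 0]
r4 m[φ0→A] = [18, 16, 16]
r4 m[φ0→C] = [7, 6, 7]
r4 m[φ0→M] = [23, 25, 22]
r4 m[φ1→A] = [4, 1, 1]
r4 m[φ1→J] = [6, 9, 9]
r4 m[φ2→A] = [1, 1, 3]
r4 m[φ2→Q] = [11, 7, 6]
r4 m[φ3→C] = [7, 4, 0]
r4 m[φ3→K] = [16, 16, 18]
r4 m[φ4→C] = [3, 8, 7]
r4 m[φ5→A] = [8, 6, 3]
r4 m[φ6→C] = [4, 9, 6]
r4 m[φ7→C] = [2, 9, 2]
r4 m[φ8→J] = [1, 8, 4]
r4 m[A→φ0] = [13, 8, 7]
r4 m[A→φ1] = [27, 23, 22]
r4 m[A→φ2] = [30, 23, 20]
r4 m[A→φ5] = [23, 18, 20]
r4 m[J→φ1] = [1, 8, 4]
r4 m[J→φ8] = [6, 9, 9]
r4 m[C→φ0] = [16, 30, 15]
r4 m[C→φ3] = [16, 32, 22]
r4 m[C→φ4] = [20, 28, 15]
r4 m[C→φ6] = [19, 27, 16]
r4 m[C→φ7] = [21, 27, 20]
r4 m[K→φ3] = [0, 0, 0]
r4 m[M→φ0] = [0, 0, 0]
r4 m[Q→φ2] = [0, 0, 0]
r5 m[φ0→A] = [18, 16, 16]
r5 m[φ0→C] = [8, 7, 8]
r5 m[φ0→M] = [24, 26, 23]
r5 m[φ1→A] = [4, 1, 1]
r5 m[φ1→J] = [22, 25, 25]
r5 m[φ2→A] = [1, 1, 3]
r5 m[φ2→Q] = [28, 24, 23]
r5 m[φ3→C] = [7, 4, 0]
r5 m[φ3→K] = [23, 22, 25]
r5 m[φ4→C] = [3, 8, 7]
r5 m[φ5→A] = [8, 6, 3]
r5 m[φ6→C] = [4, 9, 6]
r5 m[φ7→C] = [2, 9, 2]
r5 m[φ8→J] = [1, 8, 4]
r5 m[A→φ0] = [13, 8, 7]
r5 m[A→φ1] = [27, 23, 22]
r5 m[A→φ2] = [30, 23, 20]
r5 m[A→φ5] = [23, 18, 20]
r5 m[J→φ1] = [1, 8, 4]
r5 m[J→φ8] = [6, 9, 9]
r5 m[C→φ0] = [16, 30, 15]
r5 m[C→φ3] = [16, 32, 22]
r5 m[C→φ4] = [20, 28, 15]
r5 m[C→φ6] = [19, 27, 16]
r5 m[C→φ7] = [21, 27, 20]
r5 m[K→φ3] = [0, 0, 0]
r5 m[M→φ0] = [0, 0, 0]
r5 m[Q→φ2] = [0, 0, 0]
r6 m[φ0→A] = [18, 16, 16]
r6 m[φ0→C] = [8, 7, 8]
r6 m[φ0→M] = [24, 26, 23]
r6 m[φ1→A] = [4, 1, 1]
r6 m[φ1→J] = [22, 25, 25]
r6 m[φ2→A] = [1, 1, 3]
r6 m[φ2→Q] = [28, 24, 23]
r6 m[φ3→C] = [7, 4, 0]
r6 m[φ3→K] = [23, 22, 25]
r6 m[φ4→C] = [3, 8, 7]
r6 m[φ5→A] = [8, 6, 3]
r6 m[φ6→C] = [4, 9, 6]
r6 m[φ7→C] = [2, 9, 2]
r6 m[φ8→J] = [1, 8, 4]
r6 m[A→φ0] = [13, 8, 7]
r6 m[A→φ1] = [27, 23, 22]
r6 m[A→φ2] = [30, 23, 20]
r6 m[A→φ5] = [23, 18, 20]
r6 m[J→φ1] = [1, 8, 4]
r6 m[J→φ8] = [22, 25, 25]
r6 m[C→φ0] = [16, 30, 15]
r6 m[C→φ3] = [17, 33, 23]
r6 m[C→φ4] = [21, 29, 16]
r6 m[C→φ6] = [20, 28, 17]
r6 m[C→φ7] = [22, 28, 21]
r6 m[K→φ3] = [0, 0, 0]
r6 m[M→φ0] = [0, 0, 0]
r6 m[Q→φ2] = [0, 0, 0]
r7 m[φ0→A] = [18, 16, 16]
r7 m[φ0→C] = [8, 7, 8]
r7 m[φ0→M] = [24, 26, 23]
r7 m[φ1→A] = [4, 1, 1]
r7 m[φ1→J] = [22, 25, 25]
r7 m[φ2→A] = [1, 1, 3]
r7 m[φ2→Q] = [28, 24, 23]
r7 m[φ3→C] = [7, 4, 0]
r7 m[φ3→K] = [24, 23, 26]
r7 m[φ4→C] = [3, 8, 7]
r7 m[φ5→A] = [8, 6, 3]
r7 m[φ6→C] = [4, 9, 6]
r7 m[φ7→C] = [2, 9, 2]
r7 m[φ8→J] = [1, 8, 4]
r7 m[A→φ0] = [13, 8, 7]
r7 m[A→φ1] = [27, 23, 22]
r7 m[A→φ2] = [30, 23, 20]
r7 m[A→φ5] = [23, 18, 20]
r7 m[J→φ1] = [1, 8, 4]
r7 m[J→φ8] = [22, 25, 25]
r7 m[C→φ0] = [16, 30, 15]
r7 m[C→φ3] = [17, 33, 23]
r7 m[C→φ4] = [21, 29, 16]
r7 m[C→φ6] = [20, 28, 17]
r7 m[C→φ7] = [22, 28, 21]
r7 m[K→φ3] = [0, 0, 0]
r7 m[M→φ0] = [0, 0, 0]
r7 m[Q→φ2] = [0, 0, 0]
r8 m[φ0→A] = [18, 16, 16]
r8 m[φ0→C] = [8, 7, 8]
r8 m[φ0→M] = [24, 26, 23]
r8 m[φ1→A] = [4, 1, 1]
r8 m[φ1→J] = [22, 25, 25]
r8 m[φ2→A] = [1, 1, 3]
r8 m[φ2→Q] = [28, 24, 23]
r8 m[φ3→C] = [7, 4, 0]
r8 m[φ3→K] = [24, 23, 26]
r8 m[φ4→C] = [3, 8, 7]
r8 m[φ5→A] = [8, 6, 3]
r8 m[φ6→C] = [4, 9, 6]
r8 m[φ7→C] = [2, 9, 2]
r8 m[φ8→J] = [1, 8, 4]
r8 m[A→φ0] = [13, 8, 7]
r8 m[A→φ1] = [27, 23, 22]
r8 m[A→φ2] = [30, 23, 20]
r8 m[A→φ5] = [23, 18, 20]
r8 m[J→φ1] = [1, 8, 4]
r8 m[J→φ8] = [22, 25, 25]
r8 m[C→φ0] = [16, 30, 15]
r8 m[C→φ3] = [17, 33, 23]
r8 m[C→φ4] = [21, 29, 16]
r8 m[C→φ6] = [20, 28, 17]
r8 m[C→φ7] = [22, 28, 21]
r8 m[K→φ3] = [0, 0, 0]
r8 m[M→φ0] = [0, 0, 0]
r8 m[Q→φ2] = [0, 0, 0]
fixed point reached at round 8
traceback from A: (A=2, J=0, C=2, K=1, M=2, Q=2), score=23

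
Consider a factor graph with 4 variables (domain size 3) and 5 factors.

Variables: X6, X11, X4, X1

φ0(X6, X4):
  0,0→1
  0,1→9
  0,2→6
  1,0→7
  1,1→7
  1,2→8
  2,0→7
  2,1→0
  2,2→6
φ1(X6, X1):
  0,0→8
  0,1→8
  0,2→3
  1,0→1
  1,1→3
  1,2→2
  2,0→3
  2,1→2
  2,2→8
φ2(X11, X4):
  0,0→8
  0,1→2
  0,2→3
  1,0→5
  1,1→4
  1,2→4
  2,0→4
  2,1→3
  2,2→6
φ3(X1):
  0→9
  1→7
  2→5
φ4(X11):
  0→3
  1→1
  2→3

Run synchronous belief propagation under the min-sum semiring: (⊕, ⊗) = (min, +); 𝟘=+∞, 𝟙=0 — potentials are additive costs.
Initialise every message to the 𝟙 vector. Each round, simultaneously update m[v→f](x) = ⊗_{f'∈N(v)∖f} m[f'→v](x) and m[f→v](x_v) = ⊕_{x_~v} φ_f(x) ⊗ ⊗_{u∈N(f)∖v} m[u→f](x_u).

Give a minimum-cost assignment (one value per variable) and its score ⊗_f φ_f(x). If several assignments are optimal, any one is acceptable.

init: all messages = 𝟙 over 3 values
r1 m[φ0→X6] = [1, 7, 0]
r1 m[φ0→X4] = [1, 0, 6]
r1 m[φ1→X6] = [3, 1, 2]
r1 m[φ1→X1] = [1, 2, 2]
r1 m[φ2→X11] = [2, 4, 3]
r1 m[φ2→X4] = [4, 2, 3]
r1 m[φ3→X1] = [9, 7, 5]
r1 m[φ4→X11] = [3, 1, 3]
r1 m[X6→φ0] = [0, 0, 0]
r1 m[X6→φ1] = [0, 0, 0]
r1 m[X11→φ2] = [0, 0, 0]
r1 m[X11→φ4] = [0, 0, 0]
r1 m[X4→φ0] = [0, 0, 0]
r1 m[X4→φ2] = [0, 0, 0]
r1 m[X1→φ1] = [0, 0, 0]
r1 m[X1→φ3] = [0, 0, 0]
r2 m[φ0→X6] = [1, 7, 0]
r2 m[φ0→X4] = [1, 0, 6]
r2 m[φ1→X6] = [3, 1, 2]
r2 m[φ1→X1] = [1, 2, 2]
r2 m[φ2→X11] = [2, 4, 3]
r2 m[φ2→X4] = [4, 2, 3]
r2 m[φ3→X1] = [9, 7, 5]
r2 m[φ4→X11] = [3, 1, 3]
r2 m[X6→φ0] = [3, 1, 2]
r2 m[X6→φ1] = [1, 7, 0]
r2 m[X11→φ2] = [3, 1, 3]
r2 m[X11→φ4] = [2, 4, 3]
r2 m[X4→φ0] = [4, 2, 3]
r2 m[X4→φ2] = [1, 0, 6]
r2 m[X1→φ1] = [9, 7, 5]
r2 m[X1→φ3] = [1, 2, 2]
r3 m[φ0→X6] = [5, 9, 2]
r3 m[φ0→X4] = [4, 2, 8]
r3 m[φ1→X6] = [8, 7, 9]
r3 m[φ1→X1] = [3, 2, 4]
r3 m[φ2→X11] = [2, 4, 3]
r3 m[φ2→X4] = [6, 5, 5]
r3 m[φ3→X1] = [9, 7, 5]
r3 m[φ4→X11] = [3, 1, 3]
r3 m[X6→φ0] = [3, 1, 2]
r3 m[X6→φ1] = [1, 7, 0]
r3 m[X11→φ2] = [3, 1, 3]
r3 m[X11→φ4] = [2, 4, 3]
r3 m[X4→φ0] = [4, 2, 3]
r3 m[X4→φ2] = [1, 0, 6]
r3 m[X1→φ1] = [9, 7, 5]
r3 m[X1→φ3] = [1, 2, 2]
r4 m[φ0→X6] = [5, 9, 2]
r4 m[φ0→X4] = [4, 2, 8]
r4 m[φ1→X6] = [8, 7, 9]
r4 m[φ1→X1] = [3, 2, 4]
r4 m[φ2→X11] = [2, 4, 3]
r4 m[φ2→X4] = [6, 5, 5]
r4 m[φ3→X1] = [9, 7, 5]
r4 m[φ4→X11] = [3, 1, 3]
r4 m[X6→φ0] = [8, 7, 9]
r4 m[X6→φ1] = [5, 9, 2]
r4 m[X11→φ2] = [3, 1, 3]
r4 m[X11→φ4] = [2, 4, 3]
r4 m[X4→φ0] = [6, 5, 5]
r4 m[X4→φ2] = [4, 2, 8]
r4 m[X1→φ1] = [9, 7, 5]
r4 m[X1→φ3] = [3, 2, 4]
r5 m[φ0→X6] = [7, 12, 5]
r5 m[φ0→X4] = [9, 9, 14]
r5 m[φ1→X6] = [8, 7, 9]
r5 m[φ1→X1] = [5, 4, 8]
r5 m[φ2→X11] = [4, 6, 5]
r5 m[φ2→X4] = [6, 5, 5]
r5 m[φ3→X1] = [9, 7, 5]
r5 m[φ4→X11] = [3, 1, 3]
r5 m[X6→φ0] = [8, 7, 9]
r5 m[X6→φ1] = [5, 9, 2]
r5 m[X11→φ2] = [3, 1, 3]
r5 m[X11→φ4] = [2, 4, 3]
r5 m[X4→φ0] = [6, 5, 5]
r5 m[X4→φ2] = [4, 2, 8]
r5 m[X1→φ1] = [9, 7, 5]
r5 m[X1→φ3] = [3, 2, 4]
r6 m[φ0→X6] = [7, 12, 5]
r6 m[φ0→X4] = [9, 9, 14]
r6 m[φ1→X6] = [8, 7, 9]
r6 m[φ1→X1] = [5, 4, 8]
r6 m[φ2→X11] = [4, 6, 5]
r6 m[φ2→X4] = [6, 5, 5]
r6 m[φ3→X1] = [9, 7, 5]
r6 m[φ4→X11] = [3, 1, 3]
r6 m[X6→φ0] = [8, 7, 9]
r6 m[X6→φ1] = [7, 12, 5]
r6 m[X11→φ2] = [3, 1, 3]
r6 m[X11→φ4] = [4, 6, 5]
r6 m[X4→φ0] = [6, 5, 5]
r6 m[X4→φ2] = [9, 9, 14]
r6 m[X1→φ1] = [9, 7, 5]
r6 m[X1→φ3] = [5, 4, 8]
r7 m[φ0→X6] = [7, 12, 5]
r7 m[φ0→X4] = [9, 9, 14]
r7 m[φ1→X6] = [8, 7, 9]
r7 m[φ1→X1] = [8, 7, 10]
r7 m[φ2→X11] = [11, 13, 12]
r7 m[φ2→X4] = [6, 5, 5]
r7 m[φ3→X1] = [9, 7, 5]
r7 m[φ4→X11] = [3, 1, 3]
r7 m[X6→φ0] = [8, 7, 9]
r7 m[X6→φ1] = [7, 12, 5]
r7 m[X11→φ2] = [3, 1, 3]
r7 m[X11→φ4] = [4, 6, 5]
r7 m[X4→φ0] = [6, 5, 5]
r7 m[X4→φ2] = [9, 9, 14]
r7 m[X1→φ1] = [9, 7, 5]
r7 m[X1→φ3] = [5, 4, 8]
r8 m[φ0→X6] = [7, 12, 5]
r8 m[φ0→X4] = [9, 9, 14]
r8 m[φ1→X6] = [8, 7, 9]
r8 m[φ1→X1] = [8, 7, 10]
r8 m[φ2→X11] = [11, 13, 12]
r8 m[φ2→X4] = [6, 5, 5]
r8 m[φ3→X1] = [9, 7, 5]
r8 m[φ4→X11] = [3, 1, 3]
r8 m[X6→φ0] = [8, 7, 9]
r8 m[X6→φ1] = [7, 12, 5]
r8 m[X11→φ2] = [3, 1, 3]
r8 m[X11→φ4] = [11, 13, 12]
r8 m[X4→φ0] = [6, 5, 5]
r8 m[X4→φ2] = [9, 9, 14]
r8 m[X1→φ1] = [9, 7, 5]
r8 m[X1→φ3] = [8, 7, 10]
r9 m[φ0→X6] = [7, 12, 5]
r9 m[φ0→X4] = [9, 9, 14]
r9 m[φ1→X6] = [8, 7, 9]
r9 m[φ1→X1] = [8, 7, 10]
r9 m[φ2→X11] = [11, 13, 12]
r9 m[φ2→X4] = [6, 5, 5]
r9 m[φ3→X1] = [9, 7, 5]
r9 m[φ4→X11] = [3, 1, 3]
r9 m[X6→φ0] = [8, 7, 9]
r9 m[X6→φ1] = [7, 12, 5]
r9 m[X11→φ2] = [3, 1, 3]
r9 m[X11→φ4] = [11, 13, 12]
r9 m[X4→φ0] = [6, 5, 5]
r9 m[X4→φ2] = [9, 9, 14]
r9 m[X1→φ1] = [9, 7, 5]
r9 m[X1→φ3] = [8, 7, 10]
fixed point reached at round 9
traceback from X6: (X6=2, X11=0, X4=1, X1=1), score=14

assignment: (X6=2, X11=0, X4=1, X1=1); score = 14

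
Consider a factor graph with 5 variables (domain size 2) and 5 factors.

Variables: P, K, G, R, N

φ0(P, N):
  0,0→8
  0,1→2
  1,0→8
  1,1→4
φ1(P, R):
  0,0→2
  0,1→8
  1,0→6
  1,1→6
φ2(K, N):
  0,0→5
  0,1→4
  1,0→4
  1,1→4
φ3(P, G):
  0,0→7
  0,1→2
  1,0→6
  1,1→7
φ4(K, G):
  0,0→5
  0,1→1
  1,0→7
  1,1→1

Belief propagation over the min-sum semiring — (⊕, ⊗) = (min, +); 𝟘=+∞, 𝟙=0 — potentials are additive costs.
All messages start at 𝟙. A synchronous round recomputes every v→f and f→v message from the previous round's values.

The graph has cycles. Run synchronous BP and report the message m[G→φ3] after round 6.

init: all messages = 𝟙 over 2 values
r1 m[φ0→P] = [2, 4]
r1 m[φ0→N] = [8, 2]
r1 m[φ1→P] = [2, 6]
r1 m[φ1→R] = [2, 6]
r1 m[φ2→K] = [4, 4]
r1 m[φ2→N] = [4, 4]
r1 m[φ3→P] = [2, 6]
r1 m[φ3→G] = [6, 2]
r1 m[φ4→K] = [1, 1]
r1 m[φ4→G] = [5, 1]
r1 m[P→φ0] = [0, 0]
r1 m[P→φ1] = [0, 0]
r1 m[P→φ3] = [0, 0]
r1 m[K→φ2] = [0, 0]
r1 m[K→φ4] = [0, 0]
r1 m[G→φ3] = [0, 0]
r1 m[G→φ4] = [0, 0]
r1 m[R→φ1] = [0, 0]
r1 m[N→φ0] = [0, 0]
r1 m[N→φ2] = [0, 0]
r2 m[φ0→P] = [2, 4]
r2 m[φ0→N] = [8, 2]
r2 m[φ1→P] = [2, 6]
r2 m[φ1→R] = [2, 6]
r2 m[φ2→K] = [4, 4]
r2 m[φ2→N] = [4, 4]
r2 m[φ3→P] = [2, 6]
r2 m[φ3→G] = [6, 2]
r2 m[φ4→K] = [1, 1]
r2 m[φ4→G] = [5, 1]
r2 m[P→φ0] = [4, 12]
r2 m[P→φ1] = [4, 10]
r2 m[P→φ3] = [4, 10]
r2 m[K→φ2] = [1, 1]
r2 m[K→φ4] = [4, 4]
r2 m[G→φ3] = [5, 1]
r2 m[G→φ4] = [6, 2]
r2 m[R→φ1] = [0, 0]
r2 m[N→φ0] = [4, 4]
r2 m[N→φ2] = [8, 2]
r3 m[φ0→P] = [6, 8]
r3 m[φ0→N] = [12, 6]
r3 m[φ1→P] = [2, 6]
r3 m[φ1→R] = [6, 12]
r3 m[φ2→K] = [6, 6]
r3 m[φ2→N] = [5, 5]
r3 m[φ3→P] = [3, 8]
r3 m[φ3→G] = [11, 6]
r3 m[φ4→K] = [3, 3]
r3 m[φ4→G] = [9, 5]
r3 m[P→φ0] = [4, 12]
r3 m[P→φ1] = [4, 10]
r3 m[P→φ3] = [4, 10]
r3 m[K→φ2] = [1, 1]
r3 m[K→φ4] = [4, 4]
r3 m[G→φ3] = [5, 1]
r3 m[G→φ4] = [6, 2]
r3 m[R→φ1] = [0, 0]
r3 m[N→φ0] = [4, 4]
r3 m[N→φ2] = [8, 2]
r4 m[φ0→P] = [6, 8]
r4 m[φ0→N] = [12, 6]
r4 m[φ1→P] = [2, 6]
r4 m[φ1→R] = [6, 12]
r4 m[φ2→K] = [6, 6]
r4 m[φ2→N] = [5, 5]
r4 m[φ3→P] = [3, 8]
r4 m[φ3→G] = [11, 6]
r4 m[φ4→K] = [3, 3]
r4 m[φ4→G] = [9, 5]
r4 m[P→φ0] = [5, 14]
r4 m[P→φ1] = [9, 16]
r4 m[P→φ3] = [8, 14]
r4 m[K→φ2] = [3, 3]
r4 m[K→φ4] = [6, 6]
r4 m[G→φ3] = [9, 5]
r4 m[G→φ4] = [11, 6]
r4 m[R→φ1] = [0, 0]
r4 m[N→φ0] = [5, 5]
r4 m[N→φ2] = [12, 6]
r5 m[φ0→P] = [7, 9]
r5 m[φ0→N] = [13, 7]
r5 m[φ1→P] = [2, 6]
r5 m[φ1→R] = [11, 17]
r5 m[φ2→K] = [10, 10]
r5 m[φ2→N] = [7, 7]
r5 m[φ3→P] = [7, 12]
r5 m[φ3→G] = [15, 10]
r5 m[φ4→K] = [7, 7]
r5 m[φ4→G] = [11, 7]
r5 m[P→φ0] = [5, 14]
r5 m[P→φ1] = [9, 16]
r5 m[P→φ3] = [8, 14]
r5 m[K→φ2] = [3, 3]
r5 m[K→φ4] = [6, 6]
r5 m[G→φ3] = [9, 5]
r5 m[G→φ4] = [11, 6]
r5 m[R→φ1] = [0, 0]
r5 m[N→φ0] = [5, 5]
r5 m[N→φ2] = [12, 6]
r6 m[φ0→P] = [7, 9]
r6 m[φ0→N] = [13, 7]
r6 m[φ1→P] = [2, 6]
r6 m[φ1→R] = [11, 17]
r6 m[φ2→K] = [10, 10]
r6 m[φ2→N] = [7, 7]
r6 m[φ3→P] = [7, 12]
r6 m[φ3→G] = [15, 10]
r6 m[φ4→K] = [7, 7]
r6 m[φ4→G] = [11, 7]
r6 m[P→φ0] = [9, 18]
r6 m[P→φ1] = [14, 21]
r6 m[P→φ3] = [9, 15]
r6 m[K→φ2] = [7, 7]
r6 m[K→φ4] = [10, 10]
r6 m[G→φ3] = [11, 7]
r6 m[G→φ4] = [15, 10]
r6 m[R→φ1] = [0, 0]
r6 m[N→φ0] = [7, 7]
r6 m[N→φ2] = [13, 7]

message @ round 6 = [11, 7]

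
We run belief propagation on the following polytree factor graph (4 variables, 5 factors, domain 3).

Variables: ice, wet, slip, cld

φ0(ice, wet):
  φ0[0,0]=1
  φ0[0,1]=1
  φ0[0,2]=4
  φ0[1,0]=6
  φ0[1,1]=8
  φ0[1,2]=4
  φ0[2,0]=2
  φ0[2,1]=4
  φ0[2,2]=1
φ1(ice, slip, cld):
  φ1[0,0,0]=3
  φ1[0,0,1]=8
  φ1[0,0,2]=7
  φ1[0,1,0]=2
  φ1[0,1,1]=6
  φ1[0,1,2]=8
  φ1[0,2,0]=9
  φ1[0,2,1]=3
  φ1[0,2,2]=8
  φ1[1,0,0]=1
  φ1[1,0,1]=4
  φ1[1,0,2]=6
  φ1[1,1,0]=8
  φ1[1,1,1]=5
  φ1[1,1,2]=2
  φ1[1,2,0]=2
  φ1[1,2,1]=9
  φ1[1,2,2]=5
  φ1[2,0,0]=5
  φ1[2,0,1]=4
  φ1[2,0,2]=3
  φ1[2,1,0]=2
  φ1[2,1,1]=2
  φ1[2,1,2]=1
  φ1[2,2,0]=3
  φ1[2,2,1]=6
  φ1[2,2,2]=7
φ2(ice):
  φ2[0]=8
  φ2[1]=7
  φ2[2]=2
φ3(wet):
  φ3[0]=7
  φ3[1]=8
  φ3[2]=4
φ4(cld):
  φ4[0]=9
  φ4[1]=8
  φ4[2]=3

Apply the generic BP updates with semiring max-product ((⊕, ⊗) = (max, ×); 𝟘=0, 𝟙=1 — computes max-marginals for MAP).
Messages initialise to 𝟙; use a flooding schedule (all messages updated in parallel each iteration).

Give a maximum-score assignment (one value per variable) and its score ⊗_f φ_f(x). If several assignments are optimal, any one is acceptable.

assignment: (ice=1, wet=1, slip=1, cld=0); score = 32256

init: all messages = 𝟙 over 3 values
r1 m[φ0→ice] = [4, 8, 4]
r1 m[φ0→wet] = [6, 8, 4]
r1 m[φ1→ice] = [9, 9, 7]
r1 m[φ1→slip] = [8, 8, 9]
r1 m[φ1→cld] = [9, 9, 8]
r1 m[φ2→ice] = [8, 7, 2]
r1 m[φ3→wet] = [7, 8, 4]
r1 m[φ4→cld] = [9, 8, 3]
r1 m[ice→φ0] = [1, 1, 1]
r1 m[ice→φ1] = [1, 1, 1]
r1 m[ice→φ2] = [1, 1, 1]
r1 m[wet→φ0] = [1, 1, 1]
r1 m[wet→φ3] = [1, 1, 1]
r1 m[slip→φ1] = [1, 1, 1]
r1 m[cld→φ1] = [1, 1, 1]
r1 m[cld→φ4] = [1, 1, 1]
r2 m[φ0→ice] = [4, 8, 4]
r2 m[φ0→wet] = [6, 8, 4]
r2 m[φ1→ice] = [9, 9, 7]
r2 m[φ1→slip] = [8, 8, 9]
r2 m[φ1→cld] = [9, 9, 8]
r2 m[φ2→ice] = [8, 7, 2]
r2 m[φ3→wet] = [7, 8, 4]
r2 m[φ4→cld] = [9, 8, 3]
r2 m[ice→φ0] = [72, 63, 14]
r2 m[ice→φ1] = [32, 56, 8]
r2 m[ice→φ2] = [36, 72, 28]
r2 m[wet→φ0] = [7, 8, 4]
r2 m[wet→φ3] = [6, 8, 4]
r2 m[slip→φ1] = [1, 1, 1]
r2 m[cld→φ1] = [9, 8, 3]
r2 m[cld→φ4] = [9, 9, 8]
r3 m[φ0→ice] = [16, 64, 32]
r3 m[φ0→wet] = [378, 504, 288]
r3 m[φ1→ice] = [81, 72, 48]
r3 m[φ1→slip] = [2048, 4032, 4032]
r3 m[φ1→cld] = [448, 504, 336]
r3 m[φ2→ice] = [8, 7, 2]
r3 m[φ3→wet] = [7, 8, 4]
r3 m[φ4→cld] = [9, 8, 3]
r3 m[ice→φ0] = [72, 63, 14]
r3 m[ice→φ1] = [32, 56, 8]
r3 m[ice→φ2] = [36, 72, 28]
r3 m[wet→φ0] = [7, 8, 4]
r3 m[wet→φ3] = [6, 8, 4]
r3 m[slip→φ1] = [1, 1, 1]
r3 m[cld→φ1] = [9, 8, 3]
r3 m[cld→φ4] = [9, 9, 8]
r4 m[φ0→ice] = [16, 64, 32]
r4 m[φ0→wet] = [378, 504, 288]
r4 m[φ1→ice] = [81, 72, 48]
r4 m[φ1→slip] = [2048, 4032, 4032]
r4 m[φ1→cld] = [448, 504, 336]
r4 m[φ2→ice] = [8, 7, 2]
r4 m[φ3→wet] = [7, 8, 4]
r4 m[φ4→cld] = [9, 8, 3]
r4 m[ice→φ0] = [648, 504, 96]
r4 m[ice→φ1] = [128, 448, 64]
r4 m[ice→φ2] = [1296, 4608, 1536]
r4 m[wet→φ0] = [7, 8, 4]
r4 m[wet→φ3] = [378, 504, 288]
r4 m[slip→φ1] = [1, 1, 1]
r4 m[cld→φ1] = [9, 8, 3]
r4 m[cld→φ4] = [448, 504, 336]
r5 m[φ0→ice] = [16, 64, 32]
r5 m[φ0→wet] = [3024, 4032, 2592]
r5 m[φ1→ice] = [81, 72, 48]
r5 m[φ1→slip] = [14336, 32256, 32256]
r5 m[φ1→cld] = [3584, 4032, 2688]
r5 m[φ2→ice] = [8, 7, 2]
r5 m[φ3→wet] = [7, 8, 4]
r5 m[φ4→cld] = [9, 8, 3]
r5 m[ice→φ0] = [648, 504, 96]
r5 m[ice→φ1] = [128, 448, 64]
r5 m[ice→φ2] = [1296, 4608, 1536]
r5 m[wet→φ0] = [7, 8, 4]
r5 m[wet→φ3] = [378, 504, 288]
r5 m[slip→φ1] = [1, 1, 1]
r5 m[cld→φ1] = [9, 8, 3]
r5 m[cld→φ4] = [448, 504, 336]
r6 m[φ0→ice] = [16, 64, 32]
r6 m[φ0→wet] = [3024, 4032, 2592]
r6 m[φ1→ice] = [81, 72, 48]
r6 m[φ1→slip] = [14336, 32256, 32256]
r6 m[φ1→cld] = [3584, 4032, 2688]
r6 m[φ2→ice] = [8, 7, 2]
r6 m[φ3→wet] = [7, 8, 4]
r6 m[φ4→cld] = [9, 8, 3]
r6 m[ice→φ0] = [648, 504, 96]
r6 m[ice→φ1] = [128, 448, 64]
r6 m[ice→φ2] = [1296, 4608, 1536]
r6 m[wet→φ0] = [7, 8, 4]
r6 m[wet→φ3] = [3024, 4032, 2592]
r6 m[slip→φ1] = [1, 1, 1]
r6 m[cld→φ1] = [9, 8, 3]
r6 m[cld→φ4] = [3584, 4032, 2688]
r7 m[φ0→ice] = [16, 64, 32]
r7 m[φ0→wet] = [3024, 4032, 2592]
r7 m[φ1→ice] = [81, 72, 48]
r7 m[φ1→slip] = [14336, 32256, 32256]
r7 m[φ1→cld] = [3584, 4032, 2688]
r7 m[φ2→ice] = [8, 7, 2]
r7 m[φ3→wet] = [7, 8, 4]
r7 m[φ4→cld] = [9, 8, 3]
r7 m[ice→φ0] = [648, 504, 96]
r7 m[ice→φ1] = [128, 448, 64]
r7 m[ice→φ2] = [1296, 4608, 1536]
r7 m[wet→φ0] = [7, 8, 4]
r7 m[wet→φ3] = [3024, 4032, 2592]
r7 m[slip→φ1] = [1, 1, 1]
r7 m[cld→φ1] = [9, 8, 3]
r7 m[cld→φ4] = [3584, 4032, 2688]
fixed point reached at round 7
traceback from ice: (ice=1, wet=1, slip=1, cld=0), score=32256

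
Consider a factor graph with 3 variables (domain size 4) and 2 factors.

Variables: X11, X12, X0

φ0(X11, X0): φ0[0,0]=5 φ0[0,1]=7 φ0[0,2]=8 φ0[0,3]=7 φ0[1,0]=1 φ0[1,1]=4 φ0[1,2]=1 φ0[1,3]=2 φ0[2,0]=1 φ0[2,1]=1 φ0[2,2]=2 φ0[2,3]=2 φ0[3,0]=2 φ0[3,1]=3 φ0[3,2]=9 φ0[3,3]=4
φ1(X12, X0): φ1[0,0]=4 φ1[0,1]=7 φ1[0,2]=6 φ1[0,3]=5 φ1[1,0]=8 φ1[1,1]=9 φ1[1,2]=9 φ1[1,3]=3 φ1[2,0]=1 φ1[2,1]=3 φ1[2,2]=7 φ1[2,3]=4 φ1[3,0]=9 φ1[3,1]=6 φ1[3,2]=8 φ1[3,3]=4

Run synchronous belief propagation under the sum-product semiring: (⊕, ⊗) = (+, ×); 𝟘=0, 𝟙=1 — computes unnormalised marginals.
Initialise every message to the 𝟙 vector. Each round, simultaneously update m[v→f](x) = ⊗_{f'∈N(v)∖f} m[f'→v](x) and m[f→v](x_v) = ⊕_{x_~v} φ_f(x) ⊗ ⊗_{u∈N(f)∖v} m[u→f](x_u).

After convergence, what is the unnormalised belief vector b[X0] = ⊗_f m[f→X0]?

init: all messages = 𝟙 over 4 values
r1 m[φ0→X11] = [27, 8, 6, 18]
r1 m[φ0→X0] = [9, 15, 20, 15]
r1 m[φ1→X12] = [22, 29, 15, 27]
r1 m[φ1→X0] = [22, 25, 30, 16]
r1 m[X11→φ0] = [1, 1, 1, 1]
r1 m[X12→φ1] = [1, 1, 1, 1]
r1 m[X0→φ0] = [1, 1, 1, 1]
r1 m[X0→φ1] = [1, 1, 1, 1]
r2 m[φ0→X11] = [27, 8, 6, 18]
r2 m[φ0→X0] = [9, 15, 20, 15]
r2 m[φ1→X12] = [22, 29, 15, 27]
r2 m[φ1→X0] = [22, 25, 30, 16]
r2 m[X11→φ0] = [1, 1, 1, 1]
r2 m[X12→φ1] = [1, 1, 1, 1]
r2 m[X0→φ0] = [22, 25, 30, 16]
r2 m[X0→φ1] = [9, 15, 20, 15]
r3 m[φ0→X11] = [637, 184, 139, 453]
r3 m[φ0→X0] = [9, 15, 20, 15]
r3 m[φ1→X12] = [336, 432, 254, 391]
r3 m[φ1→X0] = [22, 25, 30, 16]
r3 m[X11→φ0] = [1, 1, 1, 1]
r3 m[X12→φ1] = [1, 1, 1, 1]
r3 m[X0→φ0] = [22, 25, 30, 16]
r3 m[X0→φ1] = [9, 15, 20, 15]
r4 m[φ0→X11] = [637, 184, 139, 453]
r4 m[φ0→X0] = [9, 15, 20, 15]
r4 m[φ1→X12] = [336, 432, 254, 391]
r4 m[φ1→X0] = [22, 25, 30, 16]
r4 m[X11→φ0] = [1, 1, 1, 1]
r4 m[X12→φ1] = [1, 1, 1, 1]
r4 m[X0→φ0] = [22, 25, 30, 16]
r4 m[X0→φ1] = [9, 15, 20, 15]
fixed point reached at round 4
b[X0] = ⊗ incoming = [198, 375, 600, 240]

b[X0] = [198, 375, 600, 240]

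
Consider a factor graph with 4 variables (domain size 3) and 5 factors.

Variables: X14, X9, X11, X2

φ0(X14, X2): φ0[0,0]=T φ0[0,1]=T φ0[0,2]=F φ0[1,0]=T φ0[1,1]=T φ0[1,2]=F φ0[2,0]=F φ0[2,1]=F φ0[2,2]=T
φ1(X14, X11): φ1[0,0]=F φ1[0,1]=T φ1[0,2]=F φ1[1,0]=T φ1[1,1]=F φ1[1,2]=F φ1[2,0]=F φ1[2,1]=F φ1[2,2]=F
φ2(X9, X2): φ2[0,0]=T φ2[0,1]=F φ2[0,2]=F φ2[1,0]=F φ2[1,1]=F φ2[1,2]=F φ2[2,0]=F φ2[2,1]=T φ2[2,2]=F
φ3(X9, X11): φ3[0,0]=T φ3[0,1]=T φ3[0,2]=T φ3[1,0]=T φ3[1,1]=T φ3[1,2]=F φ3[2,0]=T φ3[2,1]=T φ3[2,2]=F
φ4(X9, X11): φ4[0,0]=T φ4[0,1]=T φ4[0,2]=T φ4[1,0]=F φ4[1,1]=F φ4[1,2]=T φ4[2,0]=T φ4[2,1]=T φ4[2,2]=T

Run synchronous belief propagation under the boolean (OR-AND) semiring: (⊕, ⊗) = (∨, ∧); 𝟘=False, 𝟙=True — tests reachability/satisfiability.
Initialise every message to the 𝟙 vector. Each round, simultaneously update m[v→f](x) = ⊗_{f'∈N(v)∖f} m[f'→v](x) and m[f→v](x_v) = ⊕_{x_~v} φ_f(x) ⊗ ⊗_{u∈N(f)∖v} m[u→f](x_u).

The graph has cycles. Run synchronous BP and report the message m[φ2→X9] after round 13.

message @ round 13 = [T, F, T]

init: all messages = 𝟙 over 3 values
r1 m[φ0→X14] = [T, T, T]
r1 m[φ0→X2] = [T, T, T]
r1 m[φ1→X14] = [T, T, F]
r1 m[φ1→X11] = [T, T, F]
r1 m[φ2→X9] = [T, F, T]
r1 m[φ2→X2] = [T, T, F]
r1 m[φ3→X9] = [T, T, T]
r1 m[φ3→X11] = [T, T, T]
r1 m[φ4→X9] = [T, T, T]
r1 m[φ4→X11] = [T, T, T]
r1 m[X14→φ0] = [T, T, T]
r1 m[X14→φ1] = [T, T, T]
r1 m[X9→φ2] = [T, T, T]
r1 m[X9→φ3] = [T, T, T]
r1 m[X9→φ4] = [T, T, T]
r1 m[X11→φ1] = [T, T, T]
r1 m[X11→φ3] = [T, T, T]
r1 m[X11→φ4] = [T, T, T]
r1 m[X2→φ0] = [T, T, T]
r1 m[X2→φ2] = [T, T, T]
r2 m[φ0→X14] = [T, T, T]
r2 m[φ0→X2] = [T, T, T]
r2 m[φ1→X14] = [T, T, F]
r2 m[φ1→X11] = [T, T, F]
r2 m[φ2→X9] = [T, F, T]
r2 m[φ2→X2] = [T, T, F]
r2 m[φ3→X9] = [T, T, T]
r2 m[φ3→X11] = [T, T, T]
r2 m[φ4→X9] = [T, T, T]
r2 m[φ4→X11] = [T, T, T]
r2 m[X14→φ0] = [T, T, F]
r2 m[X14→φ1] = [T, T, T]
r2 m[X9→φ2] = [T, T, T]
r2 m[X9→φ3] = [T, F, T]
r2 m[X9→φ4] = [T, F, T]
r2 m[X11→φ1] = [T, T, T]
r2 m[X11→φ3] = [T, T, F]
r2 m[X11→φ4] = [T, T, F]
r2 m[X2→φ0] = [T, T, F]
r2 m[X2→φ2] = [T, T, T]
r3 m[φ0→X14] = [T, T, F]
r3 m[φ0→X2] = [T, T, F]
r3 m[φ1→X14] = [T, T, F]
r3 m[φ1→X11] = [T, T, F]
r3 m[φ2→X9] = [T, F, T]
r3 m[φ2→X2] = [T, T, F]
r3 m[φ3→X9] = [T, T, T]
r3 m[φ3→X11] = [T, T, T]
r3 m[φ4→X9] = [T, F, T]
r3 m[φ4→X11] = [T, T, T]
r3 m[X14→φ0] = [T, T, F]
r3 m[X14→φ1] = [T, T, T]
r3 m[X9→φ2] = [T, T, T]
r3 m[X9→φ3] = [T, F, T]
r3 m[X9→φ4] = [T, F, T]
r3 m[X11→φ1] = [T, T, T]
r3 m[X11→φ3] = [T, T, F]
r3 m[X11→φ4] = [T, T, F]
r3 m[X2→φ0] = [T, T, F]
r3 m[X2→φ2] = [T, T, T]
r4 m[φ0→X14] = [T, T, F]
r4 m[φ0→X2] = [T, T, F]
r4 m[φ1→X14] = [T, T, F]
r4 m[φ1→X11] = [T, T, F]
r4 m[φ2→X9] = [T, F, T]
r4 m[φ2→X2] = [T, T, F]
r4 m[φ3→X9] = [T, T, T]
r4 m[φ3→X11] = [T, T, T]
r4 m[φ4→X9] = [T, F, T]
r4 m[φ4→X11] = [T, T, T]
r4 m[X14→φ0] = [T, T, F]
r4 m[X14→φ1] = [T, T, F]
r4 m[X9→φ2] = [T, F, T]
r4 m[X9→φ3] = [T, F, T]
r4 m[X9→φ4] = [T, F, T]
r4 m[X11→φ1] = [T, T, T]
r4 m[X11→φ3] = [T, T, F]
r4 m[X11→φ4] = [T, T, F]
r4 m[X2→φ0] = [T, T, F]
r4 m[X2→φ2] = [T, T, F]
r5 m[φ0→X14] = [T, T, F]
r5 m[φ0→X2] = [T, T, F]
r5 m[φ1→X14] = [T, T, F]
r5 m[φ1→X11] = [T, T, F]
r5 m[φ2→X9] = [T, F, T]
r5 m[φ2→X2] = [T, T, F]
r5 m[φ3→X9] = [T, T, T]
r5 m[φ3→X11] = [T, T, T]
r5 m[φ4→X9] = [T, F, T]
r5 m[φ4→X11] = [T, T, T]
r5 m[X14→φ0] = [T, T, F]
r5 m[X14→φ1] = [T, T, F]
r5 m[X9→φ2] = [T, F, T]
r5 m[X9→φ3] = [T, F, T]
r5 m[X9→φ4] = [T, F, T]
r5 m[X11→φ1] = [T, T, T]
r5 m[X11→φ3] = [T, T, F]
r5 m[X11→φ4] = [T, T, F]
r5 m[X2→φ0] = [T, T, F]
r5 m[X2→φ2] = [T, T, F]
r6 m[φ0→X14] = [T, T, F]
r6 m[φ0→X2] = [T, T, F]
r6 m[φ1→X14] = [T, T, F]
r6 m[φ1→X11] = [T, T, F]
r6 m[φ2→X9] = [T, F, T]
r6 m[φ2→X2] = [T, T, F]
r6 m[φ3→X9] = [T, T, T]
r6 m[φ3→X11] = [T, T, T]
r6 m[φ4→X9] = [T, F, T]
r6 m[φ4→X11] = [T, T, T]
r6 m[X14→φ0] = [T, T, F]
r6 m[X14→φ1] = [T, T, F]
r6 m[X9→φ2] = [T, F, T]
r6 m[X9→φ3] = [T, F, T]
r6 m[X9→φ4] = [T, F, T]
r6 m[X11→φ1] = [T, T, T]
r6 m[X11→φ3] = [T, T, F]
r6 m[X11→φ4] = [T, T, F]
r6 m[X2→φ0] = [T, T, F]
r6 m[X2→φ2] = [T, T, F]
r7 m[φ0→X14] = [T, T, F]
r7 m[φ0→X2] = [T, T, F]
r7 m[φ1→X14] = [T, T, F]
r7 m[φ1→X11] = [T, T, F]
r7 m[φ2→X9] = [T, F, T]
r7 m[φ2→X2] = [T, T, F]
r7 m[φ3→X9] = [T, T, T]
r7 m[φ3→X11] = [T, T, T]
r7 m[φ4→X9] = [T, F, T]
r7 m[φ4→X11] = [T, T, T]
r7 m[X14→φ0] = [T, T, F]
r7 m[X14→φ1] = [T, T, F]
r7 m[X9→φ2] = [T, F, T]
r7 m[X9→φ3] = [T, F, T]
r7 m[X9→φ4] = [T, F, T]
r7 m[X11→φ1] = [T, T, T]
r7 m[X11→φ3] = [T, T, F]
r7 m[X11→φ4] = [T, T, F]
r7 m[X2→φ0] = [T, T, F]
r7 m[X2→φ2] = [T, T, F]
r8 m[φ0→X14] = [T, T, F]
r8 m[φ0→X2] = [T, T, F]
r8 m[φ1→X14] = [T, T, F]
r8 m[φ1→X11] = [T, T, F]
r8 m[φ2→X9] = [T, F, T]
r8 m[φ2→X2] = [T, T, F]
r8 m[φ3→X9] = [T, T, T]
r8 m[φ3→X11] = [T, T, T]
r8 m[φ4→X9] = [T, F, T]
r8 m[φ4→X11] = [T, T, T]
r8 m[X14→φ0] = [T, T, F]
r8 m[X14→φ1] = [T, T, F]
r8 m[X9→φ2] = [T, F, T]
r8 m[X9→φ3] = [T, F, T]
r8 m[X9→φ4] = [T, F, T]
r8 m[X11→φ1] = [T, T, T]
r8 m[X11→φ3] = [T, T, F]
r8 m[X11→φ4] = [T, T, F]
r8 m[X2→φ0] = [T, T, F]
r8 m[X2→φ2] = [T, T, F]
r9 m[φ0→X14] = [T, T, F]
r9 m[φ0→X2] = [T, T, F]
r9 m[φ1→X14] = [T, T, F]
r9 m[φ1→X11] = [T, T, F]
r9 m[φ2→X9] = [T, F, T]
r9 m[φ2→X2] = [T, T, F]
r9 m[φ3→X9] = [T, T, T]
r9 m[φ3→X11] = [T, T, T]
r9 m[φ4→X9] = [T, F, T]
r9 m[φ4→X11] = [T, T, T]
r9 m[X14→φ0] = [T, T, F]
r9 m[X14→φ1] = [T, T, F]
r9 m[X9→φ2] = [T, F, T]
r9 m[X9→φ3] = [T, F, T]
r9 m[X9→φ4] = [T, F, T]
r9 m[X11→φ1] = [T, T, T]
r9 m[X11→φ3] = [T, T, F]
r9 m[X11→φ4] = [T, T, F]
r9 m[X2→φ0] = [T, T, F]
r9 m[X2→φ2] = [T, T, F]
r10 m[φ0→X14] = [T, T, F]
r10 m[φ0→X2] = [T, T, F]
r10 m[φ1→X14] = [T, T, F]
r10 m[φ1→X11] = [T, T, F]
r10 m[φ2→X9] = [T, F, T]
r10 m[φ2→X2] = [T, T, F]
r10 m[φ3→X9] = [T, T, T]
r10 m[φ3→X11] = [T, T, T]
r10 m[φ4→X9] = [T, F, T]
r10 m[φ4→X11] = [T, T, T]
r10 m[X14→φ0] = [T, T, F]
r10 m[X14→φ1] = [T, T, F]
r10 m[X9→φ2] = [T, F, T]
r10 m[X9→φ3] = [T, F, T]
r10 m[X9→φ4] = [T, F, T]
r10 m[X11→φ1] = [T, T, T]
r10 m[X11→φ3] = [T, T, F]
r10 m[X11→φ4] = [T, T, F]
r10 m[X2→φ0] = [T, T, F]
r10 m[X2→φ2] = [T, T, F]
r11 m[φ0→X14] = [T, T, F]
r11 m[φ0→X2] = [T, T, F]
r11 m[φ1→X14] = [T, T, F]
r11 m[φ1→X11] = [T, T, F]
r11 m[φ2→X9] = [T, F, T]
r11 m[φ2→X2] = [T, T, F]
r11 m[φ3→X9] = [T, T, T]
r11 m[φ3→X11] = [T, T, T]
r11 m[φ4→X9] = [T, F, T]
r11 m[φ4→X11] = [T, T, T]
r11 m[X14→φ0] = [T, T, F]
r11 m[X14→φ1] = [T, T, F]
r11 m[X9→φ2] = [T, F, T]
r11 m[X9→φ3] = [T, F, T]
r11 m[X9→φ4] = [T, F, T]
r11 m[X11→φ1] = [T, T, T]
r11 m[X11→φ3] = [T, T, F]
r11 m[X11→φ4] = [T, T, F]
r11 m[X2→φ0] = [T, T, F]
r11 m[X2→φ2] = [T, T, F]
r12 m[φ0→X14] = [T, T, F]
r12 m[φ0→X2] = [T, T, F]
r12 m[φ1→X14] = [T, T, F]
r12 m[φ1→X11] = [T, T, F]
r12 m[φ2→X9] = [T, F, T]
r12 m[φ2→X2] = [T, T, F]
r12 m[φ3→X9] = [T, T, T]
r12 m[φ3→X11] = [T, T, T]
r12 m[φ4→X9] = [T, F, T]
r12 m[φ4→X11] = [T, T, T]
r12 m[X14→φ0] = [T, T, F]
r12 m[X14→φ1] = [T, T, F]
r12 m[X9→φ2] = [T, F, T]
r12 m[X9→φ3] = [T, F, T]
r12 m[X9→φ4] = [T, F, T]
r12 m[X11→φ1] = [T, T, T]
r12 m[X11→φ3] = [T, T, F]
r12 m[X11→φ4] = [T, T, F]
r12 m[X2→φ0] = [T, T, F]
r12 m[X2→φ2] = [T, T, F]
r13 m[φ0→X14] = [T, T, F]
r13 m[φ0→X2] = [T, T, F]
r13 m[φ1→X14] = [T, T, F]
r13 m[φ1→X11] = [T, T, F]
r13 m[φ2→X9] = [T, F, T]
r13 m[φ2→X2] = [T, T, F]
r13 m[φ3→X9] = [T, T, T]
r13 m[φ3→X11] = [T, T, T]
r13 m[φ4→X9] = [T, F, T]
r13 m[φ4→X11] = [T, T, T]
r13 m[X14→φ0] = [T, T, F]
r13 m[X14→φ1] = [T, T, F]
r13 m[X9→φ2] = [T, F, T]
r13 m[X9→φ3] = [T, F, T]
r13 m[X9→φ4] = [T, F, T]
r13 m[X11→φ1] = [T, T, T]
r13 m[X11→φ3] = [T, T, F]
r13 m[X11→φ4] = [T, T, F]
r13 m[X2→φ0] = [T, T, F]
r13 m[X2→φ2] = [T, T, F]
fixed point reached at round 5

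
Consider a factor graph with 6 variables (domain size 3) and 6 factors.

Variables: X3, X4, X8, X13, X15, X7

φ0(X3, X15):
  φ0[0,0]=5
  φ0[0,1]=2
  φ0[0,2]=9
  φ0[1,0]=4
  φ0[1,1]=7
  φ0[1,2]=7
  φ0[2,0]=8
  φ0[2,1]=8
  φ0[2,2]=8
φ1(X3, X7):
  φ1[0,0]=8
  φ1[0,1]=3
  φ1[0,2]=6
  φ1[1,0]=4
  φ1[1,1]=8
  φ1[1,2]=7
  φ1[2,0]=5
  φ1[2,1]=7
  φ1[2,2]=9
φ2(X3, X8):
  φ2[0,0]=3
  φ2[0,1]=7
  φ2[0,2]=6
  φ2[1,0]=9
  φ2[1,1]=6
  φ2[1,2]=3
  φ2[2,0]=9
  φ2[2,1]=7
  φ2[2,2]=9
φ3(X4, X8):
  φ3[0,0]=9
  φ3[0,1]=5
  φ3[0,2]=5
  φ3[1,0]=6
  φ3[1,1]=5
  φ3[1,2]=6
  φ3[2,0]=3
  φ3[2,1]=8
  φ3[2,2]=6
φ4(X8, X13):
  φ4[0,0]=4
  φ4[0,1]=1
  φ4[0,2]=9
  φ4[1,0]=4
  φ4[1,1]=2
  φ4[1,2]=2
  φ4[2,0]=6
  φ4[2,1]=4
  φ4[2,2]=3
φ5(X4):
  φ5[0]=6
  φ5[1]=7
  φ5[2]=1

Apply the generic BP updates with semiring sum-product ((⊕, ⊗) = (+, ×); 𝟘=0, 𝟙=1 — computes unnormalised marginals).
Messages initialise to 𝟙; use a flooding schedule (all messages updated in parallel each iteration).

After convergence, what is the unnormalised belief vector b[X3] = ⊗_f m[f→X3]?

b[X3] = [3897760, 6504840, 12946752]

init: all messages = 𝟙 over 3 values
r1 m[φ0→X3] = [16, 18, 24]
r1 m[φ0→X15] = [17, 17, 24]
r1 m[φ1→X3] = [17, 19, 21]
r1 m[φ1→X7] = [17, 18, 22]
r1 m[φ2→X3] = [16, 18, 25]
r1 m[φ2→X8] = [21, 20, 18]
r1 m[φ3→X4] = [19, 17, 17]
r1 m[φ3→X8] = [18, 18, 17]
r1 m[φ4→X8] = [14, 8, 13]
r1 m[φ4→X13] = [14, 7, 14]
r1 m[φ5→X4] = [6, 7, 1]
r1 m[X3→φ0] = [1, 1, 1]
r1 m[X3→φ1] = [1, 1, 1]
r1 m[X3→φ2] = [1, 1, 1]
r1 m[X4→φ3] = [1, 1, 1]
r1 m[X4→φ5] = [1, 1, 1]
r1 m[X8→φ2] = [1, 1, 1]
r1 m[X8→φ3] = [1, 1, 1]
r1 m[X8→φ4] = [1, 1, 1]
r1 m[X13→φ4] = [1, 1, 1]
r1 m[X15→φ0] = [1, 1, 1]
r1 m[X7→φ1] = [1, 1, 1]
r2 m[φ0→X3] = [16, 18, 24]
r2 m[φ0→X15] = [17, 17, 24]
r2 m[φ1→X3] = [17, 19, 21]
r2 m[φ1→X7] = [17, 18, 22]
r2 m[φ2→X3] = [16, 18, 25]
r2 m[φ2→X8] = [21, 20, 18]
r2 m[φ3→X4] = [19, 17, 17]
r2 m[φ3→X8] = [18, 18, 17]
r2 m[φ4→X8] = [14, 8, 13]
r2 m[φ4→X13] = [14, 7, 14]
r2 m[φ5→X4] = [6, 7, 1]
r2 m[X3→φ0] = [272, 342, 525]
r2 m[X3→φ1] = [256, 324, 600]
r2 m[X3→φ2] = [272, 342, 504]
r2 m[X4→φ3] = [6, 7, 1]
r2 m[X4→φ5] = [19, 17, 17]
r2 m[X8→φ2] = [252, 144, 221]
r2 m[X8→φ3] = [294, 160, 234]
r2 m[X8→φ4] = [378, 360, 306]
r2 m[X13→φ4] = [1, 1, 1]
r2 m[X15→φ0] = [1, 1, 1]
r2 m[X7→φ1] = [1, 1, 1]
r3 m[φ0→X3] = [16, 18, 24]
r3 m[φ0→X15] = [6928, 7138, 9042]
r3 m[φ1→X3] = [17, 19, 21]
r3 m[φ1→X7] = [6344, 7560, 9204]
r3 m[φ2→X3] = [3090, 3795, 5265]
r3 m[φ2→X8] = [8430, 7484, 7194]
r3 m[φ3→X4] = [4616, 3968, 3566]
r3 m[φ3→X8] = [99, 73, 78]
r3 m[φ4→X8] = [14, 8, 13]
r3 m[φ4→X13] = [4788, 2322, 5040]
r3 m[φ5→X4] = [6, 7, 1]
r3 m[X3→φ0] = [272, 342, 525]
r3 m[X3→φ1] = [256, 324, 600]
r3 m[X3→φ2] = [272, 342, 504]
r3 m[X4→φ3] = [6, 7, 1]
r3 m[X4→φ5] = [19, 17, 17]
r3 m[X8→φ2] = [252, 144, 221]
r3 m[X8→φ3] = [294, 160, 234]
r3 m[X8→φ4] = [378, 360, 306]
r3 m[X13→φ4] = [1, 1, 1]
r3 m[X15→φ0] = [1, 1, 1]
r3 m[X7→φ1] = [1, 1, 1]
r4 m[φ0→X3] = [16, 18, 24]
r4 m[φ0→X15] = [6928, 7138, 9042]
r4 m[φ1→X3] = [17, 19, 21]
r4 m[φ1→X7] = [6344, 7560, 9204]
r4 m[φ2→X3] = [3090, 3795, 5265]
r4 m[φ2→X8] = [8430, 7484, 7194]
r4 m[φ3→X4] = [4616, 3968, 3566]
r4 m[φ3→X8] = [99, 73, 78]
r4 m[φ4→X8] = [14, 8, 13]
r4 m[φ4→X13] = [4788, 2322, 5040]
r4 m[φ5→X4] = [6, 7, 1]
r4 m[X3→φ0] = [52530, 72105, 110565]
r4 m[X3→φ1] = [49440, 68310, 126360]
r4 m[X3→φ2] = [272, 342, 504]
r4 m[X4→φ3] = [6, 7, 1]
r4 m[X4→φ5] = [4616, 3968, 3566]
r4 m[X8→φ2] = [1386, 584, 1014]
r4 m[X8→φ3] = [118020, 59872, 93522]
r4 m[X8→φ4] = [834570, 546332, 561132]
r4 m[X13→φ4] = [1, 1, 1]
r4 m[X15→φ0] = [1, 1, 1]
r4 m[X7→φ1] = [1, 1, 1]
r5 m[φ0→X3] = [16, 18, 24]
r5 m[φ0→X15] = [1435590, 1494315, 1862025]
r5 m[φ1→X3] = [17, 19, 21]
r5 m[φ1→X7] = [1300560, 1579320, 1912050]
r5 m[φ2→X3] = [14330, 19020, 25688]
r5 m[φ2→X8] = [8430, 7484, 7194]
r5 m[φ3→X4] = [1829150, 1568612, 1394168]
r5 m[φ3→X8] = [99, 73, 78]
r5 m[φ4→X8] = [14, 8, 13]
r5 m[φ4→X13] = [8890400, 4171762, 10287190]
r5 m[φ5→X4] = [6, 7, 1]
r5 m[X3→φ0] = [52530, 72105, 110565]
r5 m[X3→φ1] = [49440, 68310, 126360]
r5 m[X3→φ2] = [272, 342, 504]
r5 m[X4→φ3] = [6, 7, 1]
r5 m[X4→φ5] = [4616, 3968, 3566]
r5 m[X8→φ2] = [1386, 584, 1014]
r5 m[X8→φ3] = [118020, 59872, 93522]
r5 m[X8→φ4] = [834570, 546332, 561132]
r5 m[X13→φ4] = [1, 1, 1]
r5 m[X15→φ0] = [1, 1, 1]
r5 m[X7→φ1] = [1, 1, 1]
r6 m[φ0→X3] = [16, 18, 24]
r6 m[φ0→X15] = [1435590, 1494315, 1862025]
r6 m[φ1→X3] = [17, 19, 21]
r6 m[φ1→X7] = [1300560, 1579320, 1912050]
r6 m[φ2→X3] = [14330, 19020, 25688]
r6 m[φ2→X8] = [8430, 7484, 7194]
r6 m[φ3→X4] = [1829150, 1568612, 1394168]
r6 m[φ3→X8] = [99, 73, 78]
r6 m[φ4→X8] = [14, 8, 13]
r6 m[φ4→X13] = [8890400, 4171762, 10287190]
r6 m[φ5→X4] = [6, 7, 1]
r6 m[X3→φ0] = [243610, 361380, 539448]
r6 m[X3→φ1] = [229280, 342360, 616512]
r6 m[X3→φ2] = [272, 342, 504]
r6 m[X4→φ3] = [6, 7, 1]
r6 m[X4→φ5] = [1829150, 1568612, 1394168]
r6 m[X8→φ2] = [1386, 584, 1014]
r6 m[X8→φ3] = [118020, 59872, 93522]
r6 m[X8→φ4] = [834570, 546332, 561132]
r6 m[X13→φ4] = [1, 1, 1]
r6 m[X15→φ0] = [1, 1, 1]
r6 m[X7→φ1] = [1, 1, 1]
r7 m[φ0→X3] = [16, 18, 24]
r7 m[φ0→X15] = [6979154, 7332464, 9037734]
r7 m[φ1→X3] = [17, 19, 21]
r7 m[φ1→X7] = [6286240, 7742304, 9320808]
r7 m[φ2→X3] = [14330, 19020, 25688]
r7 m[φ2→X8] = [8430, 7484, 7194]
r7 m[φ3→X4] = [1829150, 1568612, 1394168]
r7 m[φ3→X8] = [99, 73, 78]
r7 m[φ4→X8] = [14, 8, 13]
r7 m[φ4→X13] = [8890400, 4171762, 10287190]
r7 m[φ5→X4] = [6, 7, 1]
r7 m[X3→φ0] = [243610, 361380, 539448]
r7 m[X3→φ1] = [229280, 342360, 616512]
r7 m[X3→φ2] = [272, 342, 504]
r7 m[X4→φ3] = [6, 7, 1]
r7 m[X4→φ5] = [1829150, 1568612, 1394168]
r7 m[X8→φ2] = [1386, 584, 1014]
r7 m[X8→φ3] = [118020, 59872, 93522]
r7 m[X8→φ4] = [834570, 546332, 561132]
r7 m[X13→φ4] = [1, 1, 1]
r7 m[X15→φ0] = [1, 1, 1]
r7 m[X7→φ1] = [1, 1, 1]
r8 m[φ0→X3] = [16, 18, 24]
r8 m[φ0→X15] = [6979154, 7332464, 9037734]
r8 m[φ1→X3] = [17, 19, 21]
r8 m[φ1→X7] = [6286240, 7742304, 9320808]
r8 m[φ2→X3] = [14330, 19020, 25688]
r8 m[φ2→X8] = [8430, 7484, 7194]
r8 m[φ3→X4] = [1829150, 1568612, 1394168]
r8 m[φ3→X8] = [99, 73, 78]
r8 m[φ4→X8] = [14, 8, 13]
r8 m[φ4→X13] = [8890400, 4171762, 10287190]
r8 m[φ5→X4] = [6, 7, 1]
r8 m[X3→φ0] = [243610, 361380, 539448]
r8 m[X3→φ1] = [229280, 342360, 616512]
r8 m[X3→φ2] = [272, 342, 504]
r8 m[X4→φ3] = [6, 7, 1]
r8 m[X4→φ5] = [1829150, 1568612, 1394168]
r8 m[X8→φ2] = [1386, 584, 1014]
r8 m[X8→φ3] = [118020, 59872, 93522]
r8 m[X8→φ4] = [834570, 546332, 561132]
r8 m[X13→φ4] = [1, 1, 1]
r8 m[X15→φ0] = [1, 1, 1]
r8 m[X7→φ1] = [1, 1, 1]
fixed point reached at round 8
b[X3] = ⊗ incoming = [3897760, 6504840, 12946752]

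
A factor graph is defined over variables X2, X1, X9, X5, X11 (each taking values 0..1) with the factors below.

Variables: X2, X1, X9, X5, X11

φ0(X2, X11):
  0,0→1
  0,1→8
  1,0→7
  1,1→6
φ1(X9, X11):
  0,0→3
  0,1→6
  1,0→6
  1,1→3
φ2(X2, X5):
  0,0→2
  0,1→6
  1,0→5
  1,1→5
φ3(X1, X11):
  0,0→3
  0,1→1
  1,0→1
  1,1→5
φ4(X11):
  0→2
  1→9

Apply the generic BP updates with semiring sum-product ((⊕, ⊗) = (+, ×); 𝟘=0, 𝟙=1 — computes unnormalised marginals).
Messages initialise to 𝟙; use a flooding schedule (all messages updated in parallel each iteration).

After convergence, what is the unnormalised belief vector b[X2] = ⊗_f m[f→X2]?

init: all messages = 𝟙 over 2 values
r1 m[φ0→X2] = [9, 13]
r1 m[φ0→X11] = [8, 14]
r1 m[φ1→X9] = [9, 9]
r1 m[φ1→X11] = [9, 9]
r1 m[φ2→X2] = [8, 10]
r1 m[φ2→X5] = [7, 11]
r1 m[φ3→X1] = [4, 6]
r1 m[φ3→X11] = [4, 6]
r1 m[φ4→X11] = [2, 9]
r1 m[X2→φ0] = [1, 1]
r1 m[X2→φ2] = [1, 1]
r1 m[X1→φ3] = [1, 1]
r1 m[X9→φ1] = [1, 1]
r1 m[X5→φ2] = [1, 1]
r1 m[X11→φ0] = [1, 1]
r1 m[X11→φ1] = [1, 1]
r1 m[X11→φ3] = [1, 1]
r1 m[X11→φ4] = [1, 1]
r2 m[φ0→X2] = [9, 13]
r2 m[φ0→X11] = [8, 14]
r2 m[φ1→X9] = [9, 9]
r2 m[φ1→X11] = [9, 9]
r2 m[φ2→X2] = [8, 10]
r2 m[φ2→X5] = [7, 11]
r2 m[φ3→X1] = [4, 6]
r2 m[φ3→X11] = [4, 6]
r2 m[φ4→X11] = [2, 9]
r2 m[X2→φ0] = [8, 10]
r2 m[X2→φ2] = [9, 13]
r2 m[X1→φ3] = [1, 1]
r2 m[X9→φ1] = [1, 1]
r2 m[X5→φ2] = [1, 1]
r2 m[X11→φ0] = [72, 486]
r2 m[X11→φ1] = [64, 756]
r2 m[X11→φ3] = [144, 1134]
r2 m[X11→φ4] = [288, 756]
r3 m[φ0→X2] = [3960, 3420]
r3 m[φ0→X11] = [78, 124]
r3 m[φ1→X9] = [4728, 2652]
r3 m[φ1→X11] = [9, 9]
r3 m[φ2→X2] = [8, 10]
r3 m[φ2→X5] = [83, 119]
r3 m[φ3→X1] = [1566, 5814]
r3 m[φ3→X11] = [4, 6]
r3 m[φ4→X11] = [2, 9]
r3 m[X2→φ0] = [8, 10]
r3 m[X2→φ2] = [9, 13]
r3 m[X1→φ3] = [1, 1]
r3 m[X9→φ1] = [1, 1]
r3 m[X5→φ2] = [1, 1]
r3 m[X11→φ0] = [72, 486]
r3 m[X11→φ1] = [64, 756]
r3 m[X11→φ3] = [144, 1134]
r3 m[X11→φ4] = [288, 756]
r4 m[φ0→X2] = [3960, 3420]
r4 m[φ0→X11] = [78, 124]
r4 m[φ1→X9] = [4728, 2652]
r4 m[φ1→X11] = [9, 9]
r4 m[φ2→X2] = [8, 10]
r4 m[φ2→X5] = [83, 119]
r4 m[φ3→X1] = [1566, 5814]
r4 m[φ3→X11] = [4, 6]
r4 m[φ4→X11] = [2, 9]
r4 m[X2→φ0] = [8, 10]
r4 m[X2→φ2] = [3960, 3420]
r4 m[X1→φ3] = [1, 1]
r4 m[X9→φ1] = [1, 1]
r4 m[X5→φ2] = [1, 1]
r4 m[X11→φ0] = [72, 486]
r4 m[X11→φ1] = [624, 6696]
r4 m[X11→φ3] = [1404, 10044]
r4 m[X11→φ4] = [2808, 6696]
r5 m[φ0→X2] = [3960, 3420]
r5 m[φ0→X11] = [78, 124]
r5 m[φ1→X9] = [42048, 23832]
r5 m[φ1→X11] = [9, 9]
r5 m[φ2→X2] = [8, 10]
r5 m[φ2→X5] = [25020, 40860]
r5 m[φ3→X1] = [14256, 51624]
r5 m[φ3→X11] = [4, 6]
r5 m[φ4→X11] = [2, 9]
r5 m[X2→φ0] = [8, 10]
r5 m[X2→φ2] = [3960, 3420]
r5 m[X1→φ3] = [1, 1]
r5 m[X9→φ1] = [1, 1]
r5 m[X5→φ2] = [1, 1]
r5 m[X11→φ0] = [72, 486]
r5 m[X11→φ1] = [624, 6696]
r5 m[X11→φ3] = [1404, 10044]
r5 m[X11→φ4] = [2808, 6696]
r6 m[φ0→X2] = [3960, 3420]
r6 m[φ0→X11] = [78, 124]
r6 m[φ1→X9] = [42048, 23832]
r6 m[φ1→X11] = [9, 9]
r6 m[φ2→X2] = [8, 10]
r6 m[φ2→X5] = [25020, 40860]
r6 m[φ3→X1] = [14256, 51624]
r6 m[φ3→X11] = [4, 6]
r6 m[φ4→X11] = [2, 9]
r6 m[X2→φ0] = [8, 10]
r6 m[X2→φ2] = [3960, 3420]
r6 m[X1→φ3] = [1, 1]
r6 m[X9→φ1] = [1, 1]
r6 m[X5→φ2] = [1, 1]
r6 m[X11→φ0] = [72, 486]
r6 m[X11→φ1] = [624, 6696]
r6 m[X11→φ3] = [1404, 10044]
r6 m[X11→φ4] = [2808, 6696]
fixed point reached at round 6
b[X2] = ⊗ incoming = [31680, 34200]

b[X2] = [31680, 34200]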